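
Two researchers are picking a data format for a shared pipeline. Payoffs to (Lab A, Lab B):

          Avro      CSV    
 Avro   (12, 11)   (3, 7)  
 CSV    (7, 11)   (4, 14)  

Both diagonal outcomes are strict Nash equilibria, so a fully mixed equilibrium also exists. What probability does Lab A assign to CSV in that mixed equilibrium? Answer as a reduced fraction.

Lab A's mix p on Avro must make Lab B indifferent between Avro and CSV.
Lab B's payoff from Avro: 11p + 11(1−p). From CSV: 7p + 14(1−p).
Set equal: 4p = 3(1−p) → p = 3/7.
Probability on CSV is 1 − 3/7 = 4/7.

4/7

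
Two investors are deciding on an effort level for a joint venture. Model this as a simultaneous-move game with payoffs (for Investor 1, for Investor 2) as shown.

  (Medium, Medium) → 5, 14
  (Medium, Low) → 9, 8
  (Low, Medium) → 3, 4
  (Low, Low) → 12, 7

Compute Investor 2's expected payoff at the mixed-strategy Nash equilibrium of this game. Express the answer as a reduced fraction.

Investor 1 mixes with probability p on Medium, chosen so Investor 2 is indifferent: 14p + 4(1−p) = 8p + 7(1−p) gives p = 1/3.
Investor 2's expected payoff is 14·1/3 + 4·2/3 = 22/3.

22/3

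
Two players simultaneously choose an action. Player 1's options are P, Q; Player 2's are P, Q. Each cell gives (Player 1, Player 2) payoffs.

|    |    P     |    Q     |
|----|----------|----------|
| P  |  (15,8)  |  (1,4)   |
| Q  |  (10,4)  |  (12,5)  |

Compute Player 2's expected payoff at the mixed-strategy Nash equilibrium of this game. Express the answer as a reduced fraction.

Player 1 mixes with probability p on P, chosen so Player 2 is indifferent: 8p + 4(1−p) = 4p + 5(1−p) gives p = 1/5.
Player 2's expected payoff is 8·1/5 + 4·4/5 = 24/5.

24/5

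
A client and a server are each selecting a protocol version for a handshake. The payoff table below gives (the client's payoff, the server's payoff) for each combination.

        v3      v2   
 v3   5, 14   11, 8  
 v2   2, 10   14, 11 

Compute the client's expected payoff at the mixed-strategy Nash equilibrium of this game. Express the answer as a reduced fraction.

8

The server mixes with probability q on v3, chosen so the client is indifferent: 5q + 11(1−q) = 2q + 14(1−q) gives q = 1/2.
The client's expected payoff (from either row, since indifferent) is 5·1/2 + 11·1/2 = 8.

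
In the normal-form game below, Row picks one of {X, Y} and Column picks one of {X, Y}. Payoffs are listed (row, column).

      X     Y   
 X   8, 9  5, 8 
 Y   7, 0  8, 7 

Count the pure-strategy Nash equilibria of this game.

2

Both X: Row gets 8 (best alternative 7); Column gets 9 (best alternative 8). Neither deviates — NE.
Both Y: Row gets 8 (best alternative 5); Column gets 7 (best alternative 0). Neither deviates — NE.
(X, Y) is not a NE: Row would switch to Y (8 > 5).
No other cell survives both best-response checks, so there are 2 pure NE.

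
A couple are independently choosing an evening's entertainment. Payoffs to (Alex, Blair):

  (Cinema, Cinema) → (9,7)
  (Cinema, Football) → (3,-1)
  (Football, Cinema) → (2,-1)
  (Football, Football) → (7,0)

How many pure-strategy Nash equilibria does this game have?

Both Cinema: Alex gets 9 (best alternative 2); Blair gets 7 (best alternative -1). Neither deviates — NE.
Both Football: Alex gets 7 (best alternative 3); Blair gets 0 (best alternative -1). Neither deviates — NE.
(Cinema, Football) is not a NE: Alex would switch to Football (7 > 3).
No other cell survives both best-response checks, so there are 2 pure NE.

2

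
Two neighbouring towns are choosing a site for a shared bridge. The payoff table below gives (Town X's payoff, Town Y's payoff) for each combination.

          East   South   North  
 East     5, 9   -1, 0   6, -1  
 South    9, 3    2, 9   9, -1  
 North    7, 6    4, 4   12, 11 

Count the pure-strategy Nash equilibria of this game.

1

Both North: Town X gets 12 (best alternative 9); Town Y gets 11 (best alternative 6). Neither deviates — NE.
Both South is not a NE: Town X would switch to North (4 > 2).
No other cell survives both best-response checks, so there is 1 pure NE.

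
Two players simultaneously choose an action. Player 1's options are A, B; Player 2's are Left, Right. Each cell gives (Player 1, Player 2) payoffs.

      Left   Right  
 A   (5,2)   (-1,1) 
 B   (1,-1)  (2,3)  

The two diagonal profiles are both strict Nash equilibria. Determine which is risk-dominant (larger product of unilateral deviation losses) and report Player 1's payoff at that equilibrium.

2

At (A, Left): Player 1 loses 5 − 1 = 4 by deviating; Player 2 loses 2 − 1 = 1. Product = 4·1 = 4.
At (B, Right): Player 1 loses 2 − (-1) = 3 by deviating; Player 2 loses 3 − (-1) = 4. Product = 3·4 = 12.
12 > 4, so (B, Right) is risk-dominant. Player 1's payoff there is 2.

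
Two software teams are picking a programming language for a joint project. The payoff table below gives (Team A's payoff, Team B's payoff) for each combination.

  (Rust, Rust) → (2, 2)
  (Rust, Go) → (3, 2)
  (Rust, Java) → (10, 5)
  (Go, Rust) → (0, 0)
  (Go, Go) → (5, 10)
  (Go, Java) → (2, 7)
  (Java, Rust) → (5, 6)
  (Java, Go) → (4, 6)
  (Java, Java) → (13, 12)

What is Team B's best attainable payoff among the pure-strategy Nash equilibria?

Both Go is a pure NE (Team A: 5 ≥ 4; Team B: 10 ≥ 7). Team B gets 10.
Both Java is a pure NE (Team A: 13 ≥ 10; Team B: 12 ≥ 6). Team B gets 12.
Every other cell has a profitable deviation for at least one player. Highest of {10, 12} is 12.

12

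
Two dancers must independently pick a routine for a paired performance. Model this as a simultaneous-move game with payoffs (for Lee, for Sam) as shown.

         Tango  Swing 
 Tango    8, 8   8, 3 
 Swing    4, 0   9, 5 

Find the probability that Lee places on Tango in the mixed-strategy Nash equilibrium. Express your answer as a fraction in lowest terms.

Lee's mix p on Tango must make Sam indifferent between Tango and Swing.
Sam's payoff from Tango: 8p + 0(1−p). From Swing: 3p + 5(1−p).
Set equal: 5p = 5(1−p) → p = 5/10 = 1/2.

1/2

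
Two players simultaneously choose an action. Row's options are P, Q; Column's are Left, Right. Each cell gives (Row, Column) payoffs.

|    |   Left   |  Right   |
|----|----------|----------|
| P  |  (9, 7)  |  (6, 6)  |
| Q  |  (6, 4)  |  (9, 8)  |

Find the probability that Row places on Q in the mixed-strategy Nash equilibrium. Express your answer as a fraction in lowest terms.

Row's mix p on P must make Column indifferent between Left and Right.
Column's payoff from Left: 7p + 4(1−p). From Right: 6p + 8(1−p).
Set equal: 1p = 4(1−p) → p = 4/5.
Probability on Q is 1 − 4/5 = 1/5.

1/5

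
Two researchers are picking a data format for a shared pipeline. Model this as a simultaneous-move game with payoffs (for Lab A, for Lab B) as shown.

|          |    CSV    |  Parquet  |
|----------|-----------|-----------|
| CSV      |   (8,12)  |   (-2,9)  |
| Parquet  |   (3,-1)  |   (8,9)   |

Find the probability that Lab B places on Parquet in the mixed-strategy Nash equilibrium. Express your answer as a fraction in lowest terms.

Lab B's mix q on CSV must make Lab A indifferent between CSV and Parquet.
Lab A's payoff from CSV: 8q + (-2)(1−q). From Parquet: 3q + 8(1−q).
Set equal: 5q = 10(1−q) → q = 10/15 = 2/3.
Probability on Parquet is 1 − 2/3 = 1/3.

1/3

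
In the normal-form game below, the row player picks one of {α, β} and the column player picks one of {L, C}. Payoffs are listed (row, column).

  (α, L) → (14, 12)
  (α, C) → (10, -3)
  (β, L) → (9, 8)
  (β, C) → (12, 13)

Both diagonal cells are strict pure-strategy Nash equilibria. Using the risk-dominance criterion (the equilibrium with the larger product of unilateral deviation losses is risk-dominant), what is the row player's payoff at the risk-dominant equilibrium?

At (α, L): the row player loses 14 − 9 = 5 by deviating; the column player loses 12 − (-3) = 15. Product = 5·15 = 75.
At (β, C): the row player loses 12 − 10 = 2 by deviating; the column player loses 13 − 8 = 5. Product = 2·5 = 10.
75 > 10, so (α, L) is risk-dominant. The row player's payoff there is 14.

14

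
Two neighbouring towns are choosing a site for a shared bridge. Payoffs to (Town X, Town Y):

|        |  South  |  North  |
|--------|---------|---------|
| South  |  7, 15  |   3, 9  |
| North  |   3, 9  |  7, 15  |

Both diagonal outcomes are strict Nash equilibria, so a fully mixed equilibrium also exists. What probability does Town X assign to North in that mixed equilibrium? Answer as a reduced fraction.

Town X's mix p on South must make Town Y indifferent between South and North.
Town Y's payoff from South: 15p + 9(1−p). From North: 9p + 15(1−p).
Set equal: 6p = 6(1−p) → p = 6/12 = 1/2.
Probability on North is 1 − 1/2 = 1/2.

1/2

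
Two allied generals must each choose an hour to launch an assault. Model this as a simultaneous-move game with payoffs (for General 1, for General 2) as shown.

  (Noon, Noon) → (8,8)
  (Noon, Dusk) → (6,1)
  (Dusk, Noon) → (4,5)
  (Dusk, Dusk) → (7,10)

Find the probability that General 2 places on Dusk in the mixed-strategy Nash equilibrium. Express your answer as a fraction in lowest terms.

4/5

General 2's mix q on Noon must make General 1 indifferent between Noon and Dusk.
General 1's payoff from Noon: 8q + 6(1−q). From Dusk: 4q + 7(1−q).
Set equal: 4q = 1(1−q) → q = 1/5.
Probability on Dusk is 1 − 1/5 = 4/5.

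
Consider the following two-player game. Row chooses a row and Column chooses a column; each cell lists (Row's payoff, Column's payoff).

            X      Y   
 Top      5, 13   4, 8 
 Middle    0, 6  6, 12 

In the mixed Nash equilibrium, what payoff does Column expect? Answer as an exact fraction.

Row mixes with probability p on Top, chosen so Column is indifferent: 13p + 6(1−p) = 8p + 12(1−p) gives p = 6/11.
Column's expected payoff is 13·6/11 + 6·5/11 = 108/11.

108/11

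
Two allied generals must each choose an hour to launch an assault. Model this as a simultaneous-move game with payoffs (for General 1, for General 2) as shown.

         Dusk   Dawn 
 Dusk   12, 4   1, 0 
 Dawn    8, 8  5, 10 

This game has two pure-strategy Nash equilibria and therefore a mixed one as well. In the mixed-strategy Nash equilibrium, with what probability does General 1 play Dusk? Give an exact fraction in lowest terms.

General 1's mix p on Dusk must make General 2 indifferent between Dusk and Dawn.
General 2's payoff from Dusk: 4p + 8(1−p). From Dawn: 0p + 10(1−p).
Set equal: 4p = 2(1−p) → p = 2/6 = 1/3.

1/3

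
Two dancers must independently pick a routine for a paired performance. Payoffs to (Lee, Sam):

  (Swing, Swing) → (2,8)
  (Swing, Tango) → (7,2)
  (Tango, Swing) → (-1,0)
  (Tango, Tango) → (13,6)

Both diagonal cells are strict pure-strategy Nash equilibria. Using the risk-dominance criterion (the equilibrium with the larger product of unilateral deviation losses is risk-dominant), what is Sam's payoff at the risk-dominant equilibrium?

At both Swing: Lee loses 2 − (-1) = 3 by deviating; Sam loses 8 − 2 = 6. Product = 3·6 = 18.
At both Tango: Lee loses 13 − 7 = 6 by deviating; Sam loses 6 − 0 = 6. Product = 6·6 = 36.
36 > 18, so both Tango is risk-dominant. Sam's payoff there is 6.

6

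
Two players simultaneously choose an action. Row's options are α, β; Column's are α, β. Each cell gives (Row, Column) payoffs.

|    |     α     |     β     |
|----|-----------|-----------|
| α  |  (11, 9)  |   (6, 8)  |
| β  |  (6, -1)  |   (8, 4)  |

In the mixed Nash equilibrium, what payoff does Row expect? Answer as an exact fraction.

52/7

Column mixes with probability q on α, chosen so Row is indifferent: 11q + 6(1−q) = 6q + 8(1−q) gives q = 2/7.
Row's expected payoff (from either row, since indifferent) is 11·2/7 + 6·5/7 = 52/7.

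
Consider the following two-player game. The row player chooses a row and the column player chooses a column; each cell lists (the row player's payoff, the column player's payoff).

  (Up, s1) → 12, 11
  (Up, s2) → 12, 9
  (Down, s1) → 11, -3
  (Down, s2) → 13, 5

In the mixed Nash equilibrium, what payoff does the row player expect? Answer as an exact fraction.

12

The column player mixes with probability q on s1, chosen so the row player is indifferent: 12q + 12(1−q) = 11q + 13(1−q) gives q = 1/2.
The row player's expected payoff (from either row, since indifferent) is 12·1/2 + 12·1/2 = 12.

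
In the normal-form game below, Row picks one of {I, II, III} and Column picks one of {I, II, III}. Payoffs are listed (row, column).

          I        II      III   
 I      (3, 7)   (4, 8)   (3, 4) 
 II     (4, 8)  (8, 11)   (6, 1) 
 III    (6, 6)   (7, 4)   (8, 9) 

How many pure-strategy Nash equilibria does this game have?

2

Both II: Row gets 8 (best alternative 7); Column gets 11 (best alternative 8). Neither deviates — NE.
Both III: Row gets 8 (best alternative 6); Column gets 9 (best alternative 6). Neither deviates — NE.
Both I is not a NE: Row would switch to III (6 > 3).
No other cell survives both best-response checks, so there are 2 pure NE.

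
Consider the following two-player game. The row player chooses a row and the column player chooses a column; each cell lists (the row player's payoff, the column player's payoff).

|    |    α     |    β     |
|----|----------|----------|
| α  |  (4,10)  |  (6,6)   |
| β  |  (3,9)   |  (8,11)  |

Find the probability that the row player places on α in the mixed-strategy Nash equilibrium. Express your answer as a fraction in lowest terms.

The row player's mix p on α must make the column player indifferent between α and β.
The column player's payoff from α: 10p + 9(1−p). From β: 6p + 11(1−p).
Set equal: 4p = 2(1−p) → p = 2/6 = 1/3.

1/3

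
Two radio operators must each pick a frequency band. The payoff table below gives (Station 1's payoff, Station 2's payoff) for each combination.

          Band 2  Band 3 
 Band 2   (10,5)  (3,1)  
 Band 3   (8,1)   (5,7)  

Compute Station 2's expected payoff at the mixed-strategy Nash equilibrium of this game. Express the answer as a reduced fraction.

17/5

Station 1 mixes with probability p on Band 2, chosen so Station 2 is indifferent: 5p + 1(1−p) = 1p + 7(1−p) gives p = 3/5.
Station 2's expected payoff is 5·3/5 + 1·2/5 = 17/5.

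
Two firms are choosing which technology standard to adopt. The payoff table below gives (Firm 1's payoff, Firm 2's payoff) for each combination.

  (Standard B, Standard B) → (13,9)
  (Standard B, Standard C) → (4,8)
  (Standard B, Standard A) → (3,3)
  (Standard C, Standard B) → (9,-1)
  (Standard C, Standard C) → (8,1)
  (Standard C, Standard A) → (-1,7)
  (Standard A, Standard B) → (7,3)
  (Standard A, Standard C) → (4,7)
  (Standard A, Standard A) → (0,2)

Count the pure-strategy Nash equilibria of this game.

Both Standard B: Firm 1 gets 13 (best alternative 9); Firm 2 gets 9 (best alternative 8). Neither deviates — NE.
Both Standard C is not a NE: Firm 2 would switch to Standard A (7 > 1).
No other cell survives both best-response checks, so there is 1 pure NE.

1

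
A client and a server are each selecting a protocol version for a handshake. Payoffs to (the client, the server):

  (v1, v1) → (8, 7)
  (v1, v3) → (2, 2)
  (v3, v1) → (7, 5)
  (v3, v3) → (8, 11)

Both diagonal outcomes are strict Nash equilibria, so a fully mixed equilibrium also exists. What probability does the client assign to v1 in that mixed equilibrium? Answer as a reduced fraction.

The client's mix p on v1 must make the server indifferent between v1 and v3.
The server's payoff from v1: 7p + 5(1−p). From v3: 2p + 11(1−p).
Set equal: 5p = 6(1−p) → p = 6/11.

6/11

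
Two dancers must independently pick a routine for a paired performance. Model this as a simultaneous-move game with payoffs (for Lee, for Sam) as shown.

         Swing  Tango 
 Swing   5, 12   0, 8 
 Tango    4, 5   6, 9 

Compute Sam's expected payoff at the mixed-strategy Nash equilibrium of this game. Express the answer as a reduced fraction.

17/2

Lee mixes with probability p on Swing, chosen so Sam is indifferent: 12p + 5(1−p) = 8p + 9(1−p) gives p = 1/2.
Sam's expected payoff is 12·1/2 + 5·1/2 = 17/2.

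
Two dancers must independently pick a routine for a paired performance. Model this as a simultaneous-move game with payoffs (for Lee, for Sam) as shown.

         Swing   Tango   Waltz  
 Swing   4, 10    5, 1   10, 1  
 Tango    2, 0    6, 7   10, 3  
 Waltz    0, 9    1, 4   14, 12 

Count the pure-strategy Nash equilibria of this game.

3

Both Swing: Lee gets 4 (best alternative 2); Sam gets 10 (best alternative 1). Neither deviates — NE.
Both Tango: Lee gets 6 (best alternative 5); Sam gets 7 (best alternative 3). Neither deviates — NE.
Both Waltz: Lee gets 14 (best alternative 10); Sam gets 12 (best alternative 9). Neither deviates — NE.
(Tango, Waltz) is not a NE: Lee would switch to Waltz (14 > 10).
No other cell survives both best-response checks, so there are 3 pure NE.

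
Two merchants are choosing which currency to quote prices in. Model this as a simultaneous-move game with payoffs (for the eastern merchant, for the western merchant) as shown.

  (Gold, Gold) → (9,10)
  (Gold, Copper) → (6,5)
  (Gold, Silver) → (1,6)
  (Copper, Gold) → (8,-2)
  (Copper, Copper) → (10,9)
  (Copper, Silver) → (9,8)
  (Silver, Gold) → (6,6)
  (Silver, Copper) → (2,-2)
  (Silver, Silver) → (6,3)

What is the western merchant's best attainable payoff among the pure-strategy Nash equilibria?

10

Both Gold is a pure NE (the eastern merchant: 9 ≥ 8; the western merchant: 10 ≥ 6). The western merchant gets 10.
Both Copper is a pure NE (the eastern merchant: 10 ≥ 6; the western merchant: 9 ≥ 8). The western merchant gets 9.
Every other cell has a profitable deviation for at least one player. Highest of {10, 9} is 10.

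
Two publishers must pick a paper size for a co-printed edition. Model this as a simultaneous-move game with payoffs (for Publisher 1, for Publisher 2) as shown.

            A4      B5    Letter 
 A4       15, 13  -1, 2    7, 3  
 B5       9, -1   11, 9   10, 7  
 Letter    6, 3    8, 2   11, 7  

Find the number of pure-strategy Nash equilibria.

3

Both A4: Publisher 1 gets 15 (best alternative 9); Publisher 2 gets 13 (best alternative 3). Neither deviates — NE.
Both B5: Publisher 1 gets 11 (best alternative 8); Publisher 2 gets 9 (best alternative 7). Neither deviates — NE.
Both Letter: Publisher 1 gets 11 (best alternative 10); Publisher 2 gets 7 (best alternative 3). Neither deviates — NE.
(A4, Letter) is not a NE: Publisher 1 would switch to Letter (11 > 7).
No other cell survives both best-response checks, so there are 3 pure NE.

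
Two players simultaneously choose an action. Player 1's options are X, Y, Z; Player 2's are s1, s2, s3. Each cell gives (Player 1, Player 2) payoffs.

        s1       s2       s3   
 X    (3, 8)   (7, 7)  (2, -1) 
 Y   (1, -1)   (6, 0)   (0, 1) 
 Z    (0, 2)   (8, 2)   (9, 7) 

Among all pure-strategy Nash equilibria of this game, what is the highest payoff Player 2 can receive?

8

(X, s1) is a pure NE (Player 1: 3 ≥ 1; Player 2: 8 ≥ 7). Player 2 gets 8.
(Z, s3) is a pure NE (Player 1: 9 ≥ 2; Player 2: 7 ≥ 2). Player 2 gets 7.
Every other cell has a profitable deviation for at least one player. Highest of {8, 7} is 8.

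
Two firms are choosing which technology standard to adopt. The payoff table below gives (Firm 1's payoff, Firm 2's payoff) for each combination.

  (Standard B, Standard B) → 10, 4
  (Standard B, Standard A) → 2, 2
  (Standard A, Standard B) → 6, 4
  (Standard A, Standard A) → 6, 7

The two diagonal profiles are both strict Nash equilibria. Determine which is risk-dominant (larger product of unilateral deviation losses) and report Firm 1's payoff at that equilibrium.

6

At both Standard B: Firm 1 loses 10 − 6 = 4 by deviating; Firm 2 loses 4 − 2 = 2. Product = 4·2 = 8.
At both Standard A: Firm 1 loses 6 − 2 = 4 by deviating; Firm 2 loses 7 − 4 = 3. Product = 4·3 = 12.
12 > 8, so both Standard A is risk-dominant. Firm 1's payoff there is 6.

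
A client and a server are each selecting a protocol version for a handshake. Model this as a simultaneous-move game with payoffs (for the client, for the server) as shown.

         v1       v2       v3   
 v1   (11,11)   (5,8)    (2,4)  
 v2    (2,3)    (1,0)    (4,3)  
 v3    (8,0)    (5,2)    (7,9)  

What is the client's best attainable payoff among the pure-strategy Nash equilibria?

Both v1 is a pure NE (the client: 11 ≥ 8; the server: 11 ≥ 8). The client gets 11.
Both v3 is a pure NE (the client: 7 ≥ 4; the server: 9 ≥ 2). The client gets 7.
Every other cell has a profitable deviation for at least one player. Highest of {11, 7} is 11.

11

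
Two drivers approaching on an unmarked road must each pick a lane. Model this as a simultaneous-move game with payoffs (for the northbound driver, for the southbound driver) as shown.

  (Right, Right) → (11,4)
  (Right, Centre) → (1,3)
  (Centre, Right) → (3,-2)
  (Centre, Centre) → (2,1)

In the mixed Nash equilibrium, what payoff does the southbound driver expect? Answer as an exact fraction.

5/2

The northbound driver mixes with probability p on Right, chosen so the southbound driver is indifferent: 4p + (-2)(1−p) = 3p + 1(1−p) gives p = 3/4.
The southbound driver's expected payoff is 4·3/4 + (-2)·1/4 = 5/2.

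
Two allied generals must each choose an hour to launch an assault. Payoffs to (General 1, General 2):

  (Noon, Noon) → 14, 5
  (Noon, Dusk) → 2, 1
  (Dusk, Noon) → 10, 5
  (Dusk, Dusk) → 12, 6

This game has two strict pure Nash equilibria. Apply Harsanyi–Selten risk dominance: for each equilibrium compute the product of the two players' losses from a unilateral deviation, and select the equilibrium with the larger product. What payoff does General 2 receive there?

5

At both Noon: General 1 loses 14 − 10 = 4 by deviating; General 2 loses 5 − 1 = 4. Product = 4·4 = 16.
At both Dusk: General 1 loses 12 − 2 = 10 by deviating; General 2 loses 6 − 5 = 1. Product = 10·1 = 10.
16 > 10, so both Noon is risk-dominant. General 2's payoff there is 5.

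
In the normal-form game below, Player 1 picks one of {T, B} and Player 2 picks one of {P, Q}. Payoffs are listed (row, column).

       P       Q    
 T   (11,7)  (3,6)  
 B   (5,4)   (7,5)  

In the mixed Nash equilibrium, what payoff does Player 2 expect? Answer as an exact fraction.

11/2

Player 1 mixes with probability p on T, chosen so Player 2 is indifferent: 7p + 4(1−p) = 6p + 5(1−p) gives p = 1/2.
Player 2's expected payoff is 7·1/2 + 4·1/2 = 11/2.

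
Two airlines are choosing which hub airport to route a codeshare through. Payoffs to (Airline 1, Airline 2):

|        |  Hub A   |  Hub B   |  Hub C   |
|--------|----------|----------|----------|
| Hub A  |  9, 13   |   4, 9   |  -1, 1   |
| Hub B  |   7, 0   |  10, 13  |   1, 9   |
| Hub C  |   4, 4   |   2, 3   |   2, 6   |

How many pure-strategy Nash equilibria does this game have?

Both Hub A: Airline 1 gets 9 (best alternative 7); Airline 2 gets 13 (best alternative 9). Neither deviates — NE.
Both Hub B: Airline 1 gets 10 (best alternative 4); Airline 2 gets 13 (best alternative 9). Neither deviates — NE.
Both Hub C: Airline 1 gets 2 (best alternative 1); Airline 2 gets 6 (best alternative 4). Neither deviates — NE.
(Hub B, Hub C) is not a NE: Airline 1 would switch to Hub C (2 > 1).
No other cell survives both best-response checks, so there are 3 pure NE.

3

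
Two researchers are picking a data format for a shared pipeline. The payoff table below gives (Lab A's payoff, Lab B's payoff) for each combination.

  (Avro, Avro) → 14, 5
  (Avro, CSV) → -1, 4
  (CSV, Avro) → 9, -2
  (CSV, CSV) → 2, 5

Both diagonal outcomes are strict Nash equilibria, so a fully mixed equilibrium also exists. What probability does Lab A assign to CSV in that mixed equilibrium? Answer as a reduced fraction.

Lab A's mix p on Avro must make Lab B indifferent between Avro and CSV.
Lab B's payoff from Avro: 5p + (-2)(1−p). From CSV: 4p + 5(1−p).
Set equal: 1p = 7(1−p) → p = 7/8.
Probability on CSV is 1 − 7/8 = 1/8.

1/8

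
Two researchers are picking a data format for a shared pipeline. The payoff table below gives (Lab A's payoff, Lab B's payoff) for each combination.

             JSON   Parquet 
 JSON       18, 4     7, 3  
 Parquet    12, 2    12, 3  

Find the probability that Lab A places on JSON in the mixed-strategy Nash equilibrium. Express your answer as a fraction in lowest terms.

Lab A's mix p on JSON must make Lab B indifferent between JSON and Parquet.
Lab B's payoff from JSON: 4p + 2(1−p). From Parquet: 3p + 3(1−p).
Set equal: 1p = 1(1−p) → p = 1/2.

1/2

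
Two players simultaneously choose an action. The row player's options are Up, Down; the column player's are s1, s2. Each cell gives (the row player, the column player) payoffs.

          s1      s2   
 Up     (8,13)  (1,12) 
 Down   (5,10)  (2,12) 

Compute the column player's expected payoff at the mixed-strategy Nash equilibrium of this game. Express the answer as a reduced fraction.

The row player mixes with probability p on Up, chosen so the column player is indifferent: 13p + 10(1−p) = 12p + 12(1−p) gives p = 2/3.
The column player's expected payoff is 13·2/3 + 10·1/3 = 12.

12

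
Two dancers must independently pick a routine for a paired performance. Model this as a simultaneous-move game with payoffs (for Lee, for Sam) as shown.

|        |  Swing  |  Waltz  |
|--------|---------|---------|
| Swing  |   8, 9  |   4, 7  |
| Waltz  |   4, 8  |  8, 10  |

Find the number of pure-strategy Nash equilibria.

2

Both Swing: Lee gets 8 (best alternative 4); Sam gets 9 (best alternative 7). Neither deviates — NE.
Both Waltz: Lee gets 8 (best alternative 4); Sam gets 10 (best alternative 8). Neither deviates — NE.
(Swing, Waltz) is not a NE: Lee would switch to Waltz (8 > 4).
No other cell survives both best-response checks, so there are 2 pure NE.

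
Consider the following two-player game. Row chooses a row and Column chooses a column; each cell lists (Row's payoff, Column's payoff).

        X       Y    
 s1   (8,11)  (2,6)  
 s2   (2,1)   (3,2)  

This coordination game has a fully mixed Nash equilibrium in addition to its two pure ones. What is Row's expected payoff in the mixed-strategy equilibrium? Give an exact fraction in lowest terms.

20/7

Column mixes with probability q on X, chosen so Row is indifferent: 8q + 2(1−q) = 2q + 3(1−q) gives q = 1/7.
Row's expected payoff (from either row, since indifferent) is 8·1/7 + 2·6/7 = 20/7.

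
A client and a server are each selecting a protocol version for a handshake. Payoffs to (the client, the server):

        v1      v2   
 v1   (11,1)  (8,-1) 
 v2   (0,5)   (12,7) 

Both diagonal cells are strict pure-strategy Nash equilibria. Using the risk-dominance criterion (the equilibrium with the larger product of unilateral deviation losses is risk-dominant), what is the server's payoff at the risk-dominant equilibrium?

At both v1: the client loses 11 − 0 = 11 by deviating; the server loses 1 − (-1) = 2. Product = 11·2 = 22.
At both v2: the client loses 12 − 8 = 4 by deviating; the server loses 7 − 5 = 2. Product = 4·2 = 8.
22 > 8, so both v1 is risk-dominant. The server's payoff there is 1.

1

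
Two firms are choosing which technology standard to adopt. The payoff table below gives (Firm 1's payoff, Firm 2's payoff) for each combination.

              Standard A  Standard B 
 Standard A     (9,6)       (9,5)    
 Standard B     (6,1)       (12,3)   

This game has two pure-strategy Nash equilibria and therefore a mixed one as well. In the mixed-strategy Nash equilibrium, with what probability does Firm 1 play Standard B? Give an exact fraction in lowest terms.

1/3

Firm 1's mix p on Standard A must make Firm 2 indifferent between Standard A and Standard B.
Firm 2's payoff from Standard A: 6p + 1(1−p). From Standard B: 5p + 3(1−p).
Set equal: 1p = 2(1−p) → p = 2/3.
Probability on Standard B is 1 − 2/3 = 1/3.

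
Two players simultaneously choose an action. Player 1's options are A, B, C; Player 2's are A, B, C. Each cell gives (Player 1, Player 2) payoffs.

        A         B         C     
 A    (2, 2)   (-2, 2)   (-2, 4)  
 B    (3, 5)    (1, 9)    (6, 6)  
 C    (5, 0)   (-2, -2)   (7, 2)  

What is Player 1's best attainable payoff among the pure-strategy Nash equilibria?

7

Both B is a pure NE (Player 1: 1 ≥ -2; Player 2: 9 ≥ 6). Player 1 gets 1.
Both C is a pure NE (Player 1: 7 ≥ 6; Player 2: 2 ≥ 0). Player 1 gets 7.
Every other cell has a profitable deviation for at least one player. Highest of {1, 7} is 7.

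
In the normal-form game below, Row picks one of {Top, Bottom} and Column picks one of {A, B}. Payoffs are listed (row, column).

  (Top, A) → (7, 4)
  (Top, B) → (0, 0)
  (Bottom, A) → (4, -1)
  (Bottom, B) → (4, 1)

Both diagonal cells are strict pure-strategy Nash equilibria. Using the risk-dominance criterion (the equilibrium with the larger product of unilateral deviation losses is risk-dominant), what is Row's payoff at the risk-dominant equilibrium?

7

At (Top, A): Row loses 7 − 4 = 3 by deviating; Column loses 4 − 0 = 4. Product = 3·4 = 12.
At (Bottom, B): Row loses 4 − 0 = 4 by deviating; Column loses 1 − (-1) = 2. Product = 4·2 = 8.
12 > 8, so (Top, A) is risk-dominant. Row's payoff there is 7.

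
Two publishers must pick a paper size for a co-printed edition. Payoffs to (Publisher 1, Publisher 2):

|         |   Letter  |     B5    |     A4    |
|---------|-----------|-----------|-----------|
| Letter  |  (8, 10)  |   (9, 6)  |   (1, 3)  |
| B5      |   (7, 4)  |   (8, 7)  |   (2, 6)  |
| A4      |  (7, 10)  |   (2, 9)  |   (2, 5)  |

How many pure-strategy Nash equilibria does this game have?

Both Letter: Publisher 1 gets 8 (best alternative 7); Publisher 2 gets 10 (best alternative 6). Neither deviates — NE.
Both B5 is not a NE: Publisher 1 would switch to Letter (9 > 8).
No other cell survives both best-response checks, so there is 1 pure NE.

1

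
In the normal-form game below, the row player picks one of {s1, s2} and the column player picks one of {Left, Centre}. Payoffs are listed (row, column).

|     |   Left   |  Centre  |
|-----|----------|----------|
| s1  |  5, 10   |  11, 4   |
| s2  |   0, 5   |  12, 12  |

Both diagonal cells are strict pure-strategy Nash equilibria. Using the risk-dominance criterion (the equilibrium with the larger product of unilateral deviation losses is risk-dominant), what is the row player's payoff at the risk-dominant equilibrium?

5

At (s1, Left): the row player loses 5 − 0 = 5 by deviating; the column player loses 10 − 4 = 6. Product = 5·6 = 30.
At (s2, Centre): the row player loses 12 − 11 = 1 by deviating; the column player loses 12 − 5 = 7. Product = 1·7 = 7.
30 > 7, so (s1, Left) is risk-dominant. The row player's payoff there is 5.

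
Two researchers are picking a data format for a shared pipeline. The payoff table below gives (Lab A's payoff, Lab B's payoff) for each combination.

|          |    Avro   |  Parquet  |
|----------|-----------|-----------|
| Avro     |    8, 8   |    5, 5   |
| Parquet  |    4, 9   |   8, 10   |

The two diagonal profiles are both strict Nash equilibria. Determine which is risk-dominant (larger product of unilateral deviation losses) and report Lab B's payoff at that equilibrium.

At both Avro: Lab A loses 8 − 4 = 4 by deviating; Lab B loses 8 − 5 = 3. Product = 4·3 = 12.
At both Parquet: Lab A loses 8 − 5 = 3 by deviating; Lab B loses 10 − 9 = 1. Product = 3·1 = 3.
12 > 3, so both Avro is risk-dominant. Lab B's payoff there is 8.

8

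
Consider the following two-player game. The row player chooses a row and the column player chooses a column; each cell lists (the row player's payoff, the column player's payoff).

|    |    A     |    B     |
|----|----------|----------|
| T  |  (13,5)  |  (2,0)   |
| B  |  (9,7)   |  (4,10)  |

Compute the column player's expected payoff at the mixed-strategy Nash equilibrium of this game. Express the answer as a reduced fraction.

25/4

The row player mixes with probability p on T, chosen so the column player is indifferent: 5p + 7(1−p) = 0p + 10(1−p) gives p = 3/8.
The column player's expected payoff is 5·3/8 + 7·5/8 = 25/4.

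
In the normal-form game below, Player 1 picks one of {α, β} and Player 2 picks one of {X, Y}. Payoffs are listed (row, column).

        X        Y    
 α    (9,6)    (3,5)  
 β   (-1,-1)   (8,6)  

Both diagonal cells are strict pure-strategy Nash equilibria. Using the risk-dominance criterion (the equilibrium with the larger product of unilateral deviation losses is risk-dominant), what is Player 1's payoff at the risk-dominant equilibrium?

At (α, X): Player 1 loses 9 − (-1) = 10 by deviating; Player 2 loses 6 − 5 = 1. Product = 10·1 = 10.
At (β, Y): Player 1 loses 8 − 3 = 5 by deviating; Player 2 loses 6 − (-1) = 7. Product = 5·7 = 35.
35 > 10, so (β, Y) is risk-dominant. Player 1's payoff there is 8.

8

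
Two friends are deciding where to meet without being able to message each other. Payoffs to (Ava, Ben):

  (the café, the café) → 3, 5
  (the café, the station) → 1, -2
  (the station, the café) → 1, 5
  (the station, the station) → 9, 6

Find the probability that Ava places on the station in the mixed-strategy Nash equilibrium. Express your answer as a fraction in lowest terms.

7/8

Ava's mix p on the café must make Ben indifferent between the café and the station.
Ben's payoff from the café: 5p + 5(1−p). From the station: (-2)p + 6(1−p).
Set equal: 7p = 1(1−p) → p = 1/8.
Probability on the station is 1 − 1/8 = 7/8.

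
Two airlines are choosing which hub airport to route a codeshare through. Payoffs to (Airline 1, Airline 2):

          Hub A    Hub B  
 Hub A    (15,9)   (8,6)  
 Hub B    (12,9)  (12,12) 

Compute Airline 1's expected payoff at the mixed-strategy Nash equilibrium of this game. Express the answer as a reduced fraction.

Airline 2 mixes with probability q on Hub A, chosen so Airline 1 is indifferent: 15q + 8(1−q) = 12q + 12(1−q) gives q = 4/7.
Airline 1's expected payoff (from either row, since indifferent) is 15·4/7 + 8·3/7 = 12.

12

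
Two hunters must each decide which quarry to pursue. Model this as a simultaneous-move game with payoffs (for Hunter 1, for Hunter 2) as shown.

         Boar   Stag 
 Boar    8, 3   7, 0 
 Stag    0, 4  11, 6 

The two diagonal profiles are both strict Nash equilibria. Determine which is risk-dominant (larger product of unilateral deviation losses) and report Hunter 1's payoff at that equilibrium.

8

At both Boar: Hunter 1 loses 8 − 0 = 8 by deviating; Hunter 2 loses 3 − 0 = 3. Product = 8·3 = 24.
At both Stag: Hunter 1 loses 11 − 7 = 4 by deviating; Hunter 2 loses 6 − 4 = 2. Product = 4·2 = 8.
24 > 8, so both Boar is risk-dominant. Hunter 1's payoff there is 8.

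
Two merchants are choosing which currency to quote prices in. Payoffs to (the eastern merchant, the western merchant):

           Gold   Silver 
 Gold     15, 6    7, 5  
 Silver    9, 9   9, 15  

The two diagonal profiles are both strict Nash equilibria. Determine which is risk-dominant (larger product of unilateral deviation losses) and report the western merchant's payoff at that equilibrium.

At both Gold: the eastern merchant loses 15 − 9 = 6 by deviating; the western merchant loses 6 − 5 = 1. Product = 6·1 = 6.
At both Silver: the eastern merchant loses 9 − 7 = 2 by deviating; the western merchant loses 15 − 9 = 6. Product = 2·6 = 12.
12 > 6, so both Silver is risk-dominant. The western merchant's payoff there is 15.

15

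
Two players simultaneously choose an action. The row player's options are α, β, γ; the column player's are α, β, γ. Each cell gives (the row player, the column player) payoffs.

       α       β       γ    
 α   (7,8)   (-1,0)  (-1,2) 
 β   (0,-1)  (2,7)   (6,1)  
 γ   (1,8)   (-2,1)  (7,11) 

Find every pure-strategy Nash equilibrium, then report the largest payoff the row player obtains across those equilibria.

7

Both α is a pure NE (the row player: 7 ≥ 1; the column player: 8 ≥ 2). The row player gets 7.
Both β is a pure NE (the row player: 2 ≥ -1; the column player: 7 ≥ 1). The row player gets 2.
Both γ is a pure NE (the row player: 7 ≥ 6; the column player: 11 ≥ 8). The row player gets 7.
Every other cell has a profitable deviation for at least one player. Highest of {7, 2, 7} is 7.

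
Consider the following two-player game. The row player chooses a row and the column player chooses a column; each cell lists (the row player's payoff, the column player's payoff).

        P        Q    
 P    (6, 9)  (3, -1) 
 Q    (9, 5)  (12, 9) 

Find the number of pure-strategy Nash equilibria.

Both Q: the row player gets 12 (best alternative 3); the column player gets 9 (best alternative 5). Neither deviates — NE.
Both P is not a NE: the row player would switch to Q (9 > 6).
No other cell survives both best-response checks, so there is 1 pure NE.

1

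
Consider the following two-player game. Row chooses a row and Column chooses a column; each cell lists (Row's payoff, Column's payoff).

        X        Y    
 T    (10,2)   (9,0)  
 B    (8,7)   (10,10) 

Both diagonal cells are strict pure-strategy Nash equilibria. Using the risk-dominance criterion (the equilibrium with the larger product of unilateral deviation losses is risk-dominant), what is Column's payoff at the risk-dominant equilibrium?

2

At (T, X): Row loses 10 − 8 = 2 by deviating; Column loses 2 − 0 = 2. Product = 2·2 = 4.
At (B, Y): Row loses 10 − 9 = 1 by deviating; Column loses 10 − 7 = 3. Product = 1·3 = 3.
4 > 3, so (T, X) is risk-dominant. Column's payoff there is 2.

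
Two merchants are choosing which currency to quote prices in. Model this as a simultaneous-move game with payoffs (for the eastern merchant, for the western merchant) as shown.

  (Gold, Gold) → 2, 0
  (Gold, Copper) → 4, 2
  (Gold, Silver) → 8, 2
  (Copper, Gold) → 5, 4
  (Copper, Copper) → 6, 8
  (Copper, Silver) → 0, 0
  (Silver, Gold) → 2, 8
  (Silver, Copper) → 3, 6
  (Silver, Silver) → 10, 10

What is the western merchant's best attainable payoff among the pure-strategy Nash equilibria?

10

Both Copper is a pure NE (the eastern merchant: 6 ≥ 4; the western merchant: 8 ≥ 4). The western merchant gets 8.
Both Silver is a pure NE (the eastern merchant: 10 ≥ 8; the western merchant: 10 ≥ 8). The western merchant gets 10.
Every other cell has a profitable deviation for at least one player. Highest of {8, 10} is 10.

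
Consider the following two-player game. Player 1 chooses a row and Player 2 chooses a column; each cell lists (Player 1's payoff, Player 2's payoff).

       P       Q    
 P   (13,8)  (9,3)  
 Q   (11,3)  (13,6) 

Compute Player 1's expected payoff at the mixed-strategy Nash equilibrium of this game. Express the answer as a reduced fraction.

35/3

Player 2 mixes with probability q on P, chosen so Player 1 is indifferent: 13q + 9(1−q) = 11q + 13(1−q) gives q = 2/3.
Player 1's expected payoff (from either row, since indifferent) is 13·2/3 + 9·1/3 = 35/3.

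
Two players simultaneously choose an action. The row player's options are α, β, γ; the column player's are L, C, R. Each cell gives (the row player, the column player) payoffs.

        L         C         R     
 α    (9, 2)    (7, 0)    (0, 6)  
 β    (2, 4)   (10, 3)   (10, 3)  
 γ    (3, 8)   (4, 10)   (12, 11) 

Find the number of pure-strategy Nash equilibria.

(γ, R): the row player gets 12 (best alternative 10); the column player gets 11 (best alternative 10). Neither deviates — NE.
(α, L) is not a NE: the column player would switch to R (6 > 2).
No other cell survives both best-response checks, so there is 1 pure NE.

1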